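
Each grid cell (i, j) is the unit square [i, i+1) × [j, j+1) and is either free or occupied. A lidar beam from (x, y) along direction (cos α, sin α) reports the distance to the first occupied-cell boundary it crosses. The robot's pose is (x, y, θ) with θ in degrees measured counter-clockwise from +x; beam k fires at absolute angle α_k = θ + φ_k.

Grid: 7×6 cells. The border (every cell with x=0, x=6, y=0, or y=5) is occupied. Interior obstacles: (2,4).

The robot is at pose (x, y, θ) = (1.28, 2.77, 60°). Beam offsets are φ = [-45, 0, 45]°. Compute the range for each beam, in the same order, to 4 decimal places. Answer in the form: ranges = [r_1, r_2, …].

ranges = [4.8865, 1.4400, 1.0818]

beam 1: φ=-45°, α=15°
  direction (0.9659, 0.2588); cell (1,2); t to first gridline: x 0.7454, y 0.8887 (then +1.0353 / +3.8637)
    (2,2) via x @ 0.7454
    (2,3) via y @ 0.8887
    (3,3) via x @ 1.7807
    (4,3) via x @ 2.8160
    (5,3) via x @ 3.8512
    (5,4) via y @ 4.7524
    (6,4) via x @ 4.8865  # hit
  → r_1 = 4.8865
beam 2: φ=0°, α=60°
  direction (0.5000, 0.8660); cell (1,2); t to first gridline: x 1.4400, y 0.2656 (then +2.0000 / +1.1547)
    (1,3) via y @ 0.2656
    (1,4) via y @ 1.4203
    (2,4) via x @ 1.4400  # hit
  → r_2 = 1.4400
beam 3: φ=45°, α=105°
  direction (-0.2588, 0.9659); cell (1,2); t to first gridline: x 1.0818, y 0.2381 (then +3.8637 / +1.0353)
    (1,3) via y @ 0.2381
    (0,3) via x @ 1.0818  # hit
  → r_3 = 1.0818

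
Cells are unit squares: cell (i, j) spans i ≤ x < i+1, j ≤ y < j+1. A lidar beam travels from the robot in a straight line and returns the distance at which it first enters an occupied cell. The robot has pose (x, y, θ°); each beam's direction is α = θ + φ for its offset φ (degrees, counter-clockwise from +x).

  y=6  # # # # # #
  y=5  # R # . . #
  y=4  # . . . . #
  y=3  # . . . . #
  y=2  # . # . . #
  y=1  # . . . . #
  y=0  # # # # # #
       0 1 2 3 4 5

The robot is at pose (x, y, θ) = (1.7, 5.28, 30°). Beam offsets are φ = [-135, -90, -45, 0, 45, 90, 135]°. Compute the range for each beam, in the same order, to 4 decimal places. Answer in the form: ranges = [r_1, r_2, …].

ranges = [2.7046, 4.9421, 0.3106, 0.3464, 0.7454, 0.8314, 0.7247]

beam 1: φ=-135°, α=255°
  d=(-0.2588,-0.9659)  start (1,5)  tX=2.7046 tY=0.2899  stride 1/|dx|=3.8637 1/|dy|=1.0353
    cross y-line → (1,4), t=0.2899
    cross y-line → (1,3), t=1.3252
    cross y-line → (1,2), t=2.3604
    cross x-line → (0,2), t=2.7046 (wall)
  → r_1 = 2.7046
beam 2: φ=-90°, α=300°
  d=(0.5000,-0.8660)  start (1,5)  tX=0.6000 tY=0.3233  stride 1/|dx|=2.0000 1/|dy|=1.1547
    cross y-line → (1,4), t=0.3233
    cross x-line → (2,4), t=0.6000
    cross y-line → (2,3), t=1.4780
    cross x-line → (3,3), t=2.6000
    cross y-line → (3,2), t=2.6327
    cross y-line → (3,1), t=3.7874
    cross x-line → (4,1), t=4.6000
    cross y-line → (4,0), t=4.9421 (wall)
  → r_2 = 4.9421
beam 3: φ=-45°, α=345°
  d=(0.9659,-0.2588)  start (1,5)  tX=0.3106 tY=1.0818  stride 1/|dx|=1.0353 1/|dy|=3.8637
    cross x-line → (2,5), t=0.3106 (wall)
  → r_3 = 0.3106
beam 4: φ=0°, α=30°
  d=(0.8660,0.5000)  start (1,5)  tX=0.3464 tY=1.4400  stride 1/|dx|=1.1547 1/|dy|=2.0000
    cross x-line → (2,5), t=0.3464 (wall)
  → r_4 = 0.3464
beam 5: φ=45°, α=75°
  d=(0.2588,0.9659)  start (1,5)  tX=1.1591 tY=0.7454  stride 1/|dx|=3.8637 1/|dy|=1.0353
    cross y-line → (1,6), t=0.7454 (wall)
  → r_5 = 0.7454
beam 6: φ=90°, α=120°
  d=(-0.5000,0.8660)  start (1,5)  tX=1.4000 tY=0.8314  stride 1/|dx|=2.0000 1/|dy|=1.1547
    cross y-line → (1,6), t=0.8314 (wall)
  → r_6 = 0.8314
beam 7: φ=135°, α=165°
  d=(-0.9659,0.2588)  start (1,5)  tX=0.7247 tY=2.7819  stride 1/|dx|=1.0353 1/|dy|=3.8637
    cross x-line → (0,5), t=0.7247 (wall)
  → r_7 = 0.7247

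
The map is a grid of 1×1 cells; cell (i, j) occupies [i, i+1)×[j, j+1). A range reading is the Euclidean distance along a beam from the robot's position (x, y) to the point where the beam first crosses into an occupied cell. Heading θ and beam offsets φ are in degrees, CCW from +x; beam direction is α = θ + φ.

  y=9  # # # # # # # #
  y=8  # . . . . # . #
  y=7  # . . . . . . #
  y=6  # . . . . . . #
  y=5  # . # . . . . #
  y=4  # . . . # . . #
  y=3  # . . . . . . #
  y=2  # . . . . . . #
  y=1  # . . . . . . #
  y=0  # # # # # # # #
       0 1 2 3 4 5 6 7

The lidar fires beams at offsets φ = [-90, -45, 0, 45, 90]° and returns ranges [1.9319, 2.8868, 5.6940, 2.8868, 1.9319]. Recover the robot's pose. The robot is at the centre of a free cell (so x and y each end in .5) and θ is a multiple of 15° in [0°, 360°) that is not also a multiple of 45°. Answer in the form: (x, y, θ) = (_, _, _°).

(x, y, θ) = (1.5, 3.5, 345°)

The pose lattice has 45·16 = 720 candidates. Test each by forward raycasting.
  (1.5, 4.5, 15°): beam 1 = 3.6235 ≠ 1.9319 ✗
  (6.5, 2.5, 300°): beam 1 = 3.0000 ≠ 1.9319 ✗
  (6.5, 5.5, 255°): beam 1 = 5.6940 ≠ 1.9319 ✗
  (5.5, 6.5, 150°): beam 1 = 2.8868 ≠ 1.9319 ✗
  …
  (1.5, 3.5, 345°): r_1=1.9319, r_2=2.8868, r_3=5.6940, r_4=2.8868, r_5=1.9319 — all match ✓
Unique over the lattice → pose = (1.5, 3.5, 345°).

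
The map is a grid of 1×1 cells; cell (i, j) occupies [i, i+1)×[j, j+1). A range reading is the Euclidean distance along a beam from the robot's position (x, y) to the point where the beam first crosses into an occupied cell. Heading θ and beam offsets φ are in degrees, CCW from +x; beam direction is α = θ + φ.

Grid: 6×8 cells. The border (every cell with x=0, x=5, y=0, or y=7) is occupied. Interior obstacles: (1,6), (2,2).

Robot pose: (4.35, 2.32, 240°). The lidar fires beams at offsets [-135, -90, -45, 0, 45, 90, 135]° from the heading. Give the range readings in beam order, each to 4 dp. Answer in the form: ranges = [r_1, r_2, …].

beam 1: φ=-135°, α=105°
  dir = (cos 105°, sin 105°) = (-0.2588, 0.9659); from cell (4,2)
  next x-line at t=1.3523, next y-line at t=0.7040; Δt_x=3.8637, Δt_y=1.0353
    y: enter (4,3) at t=0.7040
    x: enter (3,3) at t=1.3523
    y: enter (3,4) at t=1.7393
    y: enter (3,5) at t=2.7745
    y: enter (3,6) at t=3.8098
    y: enter (3,7) at t=4.8451 ← occupied
  → r_1 = 4.8451
beam 2: φ=-90°, α=150°
  dir = (cos 150°, sin 150°) = (-0.8660, 0.5000); from cell (4,2)
  next x-line at t=0.4041, next y-line at t=1.3600; Δt_x=1.1547, Δt_y=2.0000
    x: enter (3,2) at t=0.4041
    y: enter (3,3) at t=1.3600
    x: enter (2,3) at t=1.5588
    x: enter (1,3) at t=2.7135
    y: enter (1,4) at t=3.3600
    x: enter (0,4) at t=3.8682 ← occupied
  → r_2 = 3.8682
beam 3: φ=-45°, α=195°
  dir = (cos 195°, sin 195°) = (-0.9659, -0.2588); from cell (4,2)
  next x-line at t=0.3623, next y-line at t=1.2364; Δt_x=1.0353, Δt_y=3.8637
    x: enter (3,2) at t=0.3623
    y: enter (3,1) at t=1.2364
    x: enter (2,1) at t=1.3976
    x: enter (1,1) at t=2.4329
    x: enter (0,1) at t=3.4682 ← occupied
  → r_3 = 3.4682
beam 4: φ=0°, α=240°
  dir = (cos 240°, sin 240°) = (-0.5000, -0.8660); from cell (4,2)
  next x-line at t=0.7000, next y-line at t=0.3695; Δt_x=2.0000, Δt_y=1.1547
    y: enter (4,1) at t=0.3695
    x: enter (3,1) at t=0.7000
    y: enter (3,0) at t=1.5242 ← occupied
  → r_4 = 1.5242
beam 5: φ=45°, α=285°
  dir = (cos 285°, sin 285°) = (0.2588, -0.9659); from cell (4,2)
  next x-line at t=2.5114, next y-line at t=0.3313; Δt_x=3.8637, Δt_y=1.0353
    y: enter (4,1) at t=0.3313
    y: enter (4,0) at t=1.3666 ← occupied
  → r_5 = 1.3666
beam 6: φ=90°, α=330°
  dir = (cos 330°, sin 330°) = (0.8660, -0.5000); from cell (4,2)
  next x-line at t=0.7506, next y-line at t=0.6400; Δt_x=1.1547, Δt_y=2.0000
    y: enter (4,1) at t=0.6400
    x: enter (5,1) at t=0.7506 ← occupied
  → r_6 = 0.7506
beam 7: φ=135°, α=15°
  dir = (cos 15°, sin 15°) = (0.9659, 0.2588); from cell (4,2)
  next x-line at t=0.6729, next y-line at t=2.6273; Δt_x=1.0353, Δt_y=3.8637
    x: enter (5,2) at t=0.6729 ← occupied
  → r_7 = 0.6729

ranges = [4.8451, 3.8682, 3.4682, 1.5242, 1.3666, 0.7506, 0.6729]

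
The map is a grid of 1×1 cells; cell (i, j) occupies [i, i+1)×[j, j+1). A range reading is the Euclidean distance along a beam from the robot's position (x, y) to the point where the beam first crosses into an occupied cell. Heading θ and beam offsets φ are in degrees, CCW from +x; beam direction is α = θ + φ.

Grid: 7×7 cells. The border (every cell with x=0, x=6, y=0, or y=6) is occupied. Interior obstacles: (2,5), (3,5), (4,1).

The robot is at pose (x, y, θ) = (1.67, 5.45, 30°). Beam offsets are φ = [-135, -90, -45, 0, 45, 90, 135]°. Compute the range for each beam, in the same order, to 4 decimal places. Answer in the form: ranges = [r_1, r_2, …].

ranges = [2.5887, 4.6600, 0.3416, 0.3811, 0.5694, 0.6351, 0.6936]

beam 1: φ=-135°, α=255°
  dir = (cos 255°, sin 255°) = (-0.2588, -0.9659); from cell (1,5)
  next x-line at t=2.5887, next y-line at t=0.4659; Δt_x=3.8637, Δt_y=1.0353
    y: enter (1,4) at t=0.4659
    y: enter (1,3) at t=1.5012
    y: enter (1,2) at t=2.5364
    x: enter (0,2) at t=2.5887 ← occupied
  → r_1 = 2.5887
beam 2: φ=-90°, α=300°
  dir = (cos 300°, sin 300°) = (0.5000, -0.8660); from cell (1,5)
  next x-line at t=0.6600, next y-line at t=0.5196; Δt_x=2.0000, Δt_y=1.1547
    y: enter (1,4) at t=0.5196
    x: enter (2,4) at t=0.6600
    y: enter (2,3) at t=1.6743
    x: enter (3,3) at t=2.6600
    y: enter (3,2) at t=2.8290
    y: enter (3,1) at t=3.9837
    x: enter (4,1) at t=4.6600 ← occupied
  → r_2 = 4.6600
beam 3: φ=-45°, α=345°
  dir = (cos 345°, sin 345°) = (0.9659, -0.2588); from cell (1,5)
  next x-line at t=0.3416, next y-line at t=1.7387; Δt_x=1.0353, Δt_y=3.8637
    x: enter (2,5) at t=0.3416 ← occupied
  → r_3 = 0.3416
beam 4: φ=0°, α=30°
  dir = (cos 30°, sin 30°) = (0.8660, 0.5000); from cell (1,5)
  next x-line at t=0.3811, next y-line at t=1.1000; Δt_x=1.1547, Δt_y=2.0000
    x: enter (2,5) at t=0.3811 ← occupied
  → r_4 = 0.3811
beam 5: φ=45°, α=75°
  dir = (cos 75°, sin 75°) = (0.2588, 0.9659); from cell (1,5)
  next x-line at t=1.2750, next y-line at t=0.5694; Δt_x=3.8637, Δt_y=1.0353
    y: enter (1,6) at t=0.5694 ← occupied
  → r_5 = 0.5694
beam 6: φ=90°, α=120°
  dir = (cos 120°, sin 120°) = (-0.5000, 0.8660); from cell (1,5)
  next x-line at t=1.3400, next y-line at t=0.6351; Δt_x=2.0000, Δt_y=1.1547
    y: enter (1,6) at t=0.6351 ← occupied
  → r_6 = 0.6351
beam 7: φ=135°, α=165°
  dir = (cos 165°, sin 165°) = (-0.9659, 0.2588); from cell (1,5)
  next x-line at t=0.6936, next y-line at t=2.1250; Δt_x=1.0353, Δt_y=3.8637
    x: enter (0,5) at t=0.6936 ← occupied
  → r_7 = 0.6936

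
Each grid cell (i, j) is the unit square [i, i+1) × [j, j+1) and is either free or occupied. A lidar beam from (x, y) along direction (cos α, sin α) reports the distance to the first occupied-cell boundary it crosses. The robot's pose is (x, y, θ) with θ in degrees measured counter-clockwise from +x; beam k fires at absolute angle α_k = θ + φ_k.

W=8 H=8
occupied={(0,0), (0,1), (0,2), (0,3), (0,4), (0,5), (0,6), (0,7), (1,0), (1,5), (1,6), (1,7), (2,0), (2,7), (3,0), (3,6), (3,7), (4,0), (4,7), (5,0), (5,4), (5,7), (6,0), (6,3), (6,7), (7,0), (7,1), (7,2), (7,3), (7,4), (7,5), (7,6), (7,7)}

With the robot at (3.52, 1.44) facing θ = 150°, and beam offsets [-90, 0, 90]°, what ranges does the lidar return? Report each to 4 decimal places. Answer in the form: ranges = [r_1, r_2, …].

ranges = [2.9600, 2.9098, 0.5081]

beam 1: φ=-90°, α=60°
  direction (0.5000, 0.8660); cell (3,1); t to first gridline: x 0.9600, y 0.6466 (then +2.0000 / +1.1547)
    (3,2) via y @ 0.6466
    (4,2) via x @ 0.9600
    (4,3) via y @ 1.8013
    (4,4) via y @ 2.9560
    (5,4) via x @ 2.9600  # hit
  → r_1 = 2.9600
beam 2: φ=0°, α=150°
  direction (-0.8660, 0.5000); cell (3,1); t to first gridline: x 0.6004, y 1.1200 (then +1.1547 / +2.0000)
    (2,1) via x @ 0.6004
    (2,2) via y @ 1.1200
    (1,2) via x @ 1.7551
    (0,2) via x @ 2.9098  # hit
  → r_2 = 2.9098
beam 3: φ=90°, α=240°
  direction (-0.5000, -0.8660); cell (3,1); t to first gridline: x 1.0400, y 0.5081 (then +2.0000 / +1.1547)
    (3,0) via y @ 0.5081  # hit
  → r_3 = 0.5081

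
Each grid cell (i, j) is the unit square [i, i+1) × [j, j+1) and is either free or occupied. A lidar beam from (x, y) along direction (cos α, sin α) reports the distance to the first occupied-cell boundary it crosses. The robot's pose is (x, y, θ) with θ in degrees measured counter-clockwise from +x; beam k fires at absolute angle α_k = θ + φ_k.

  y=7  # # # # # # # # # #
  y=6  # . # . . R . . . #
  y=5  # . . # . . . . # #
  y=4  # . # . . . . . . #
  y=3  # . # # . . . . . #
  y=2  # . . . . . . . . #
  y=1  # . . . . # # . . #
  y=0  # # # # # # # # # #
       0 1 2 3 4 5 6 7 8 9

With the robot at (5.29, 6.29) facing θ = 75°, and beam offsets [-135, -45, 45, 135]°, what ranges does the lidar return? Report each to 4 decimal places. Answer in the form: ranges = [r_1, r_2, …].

beam 1: φ=-135°, α=300°
  direction (0.5000, -0.8660); cell (5,6); t to first gridline: x 1.4200, y 0.3349 (then +2.0000 / +1.1547)
    (5,5) via y @ 0.3349
    (6,5) via x @ 1.4200
    (6,4) via y @ 1.4896
    (6,3) via y @ 2.6443
    (7,3) via x @ 3.4200
    (7,2) via y @ 3.7990
    (7,1) via y @ 4.9537
    (8,1) via x @ 5.4200
    (8,0) via y @ 6.1084  # hit
  → r_1 = 6.1084
beam 2: φ=-45°, α=30°
  direction (0.8660, 0.5000); cell (5,6); t to first gridline: x 0.8198, y 1.4200 (then +1.1547 / +2.0000)
    (6,6) via x @ 0.8198
    (6,7) via y @ 1.4200  # hit
  → r_2 = 1.4200
beam 3: φ=45°, α=120°
  direction (-0.5000, 0.8660); cell (5,6); t to first gridline: x 0.5800, y 0.8198 (then +2.0000 / +1.1547)
    (4,6) via x @ 0.5800
    (4,7) via y @ 0.8198  # hit
  → r_3 = 0.8198
beam 4: φ=135°, α=210°
  direction (-0.8660, -0.5000); cell (5,6); t to first gridline: x 0.3349, y 0.5800 (then +1.1547 / +2.0000)
    (4,6) via x @ 0.3349
    (4,5) via y @ 0.5800
    (3,5) via x @ 1.4896  # hit
  → r_4 = 1.4896

ranges = [6.1084, 1.4200, 0.8198, 1.4896]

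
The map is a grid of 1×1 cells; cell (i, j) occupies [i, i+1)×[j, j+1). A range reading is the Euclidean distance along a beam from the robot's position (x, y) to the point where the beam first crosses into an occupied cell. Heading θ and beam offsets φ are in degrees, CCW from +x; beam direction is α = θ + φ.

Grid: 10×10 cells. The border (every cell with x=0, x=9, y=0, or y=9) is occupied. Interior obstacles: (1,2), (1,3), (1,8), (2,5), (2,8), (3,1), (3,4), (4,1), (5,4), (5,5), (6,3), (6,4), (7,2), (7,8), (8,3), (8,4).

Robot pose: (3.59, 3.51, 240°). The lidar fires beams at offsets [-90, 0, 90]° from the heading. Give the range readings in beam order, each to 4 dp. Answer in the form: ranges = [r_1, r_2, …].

beam 1: φ=-90°, α=150°
  dir = (cos 150°, sin 150°) = (-0.8660, 0.5000); from cell (3,3)
  next x-line at t=0.6813, next y-line at t=0.9800; Δt_x=1.1547, Δt_y=2.0000
    x: enter (2,3) at t=0.6813
    y: enter (2,4) at t=0.9800
    x: enter (1,4) at t=1.8360
    y: enter (1,5) at t=2.9800
    x: enter (0,5) at t=2.9907 ← occupied
  → r_1 = 2.9907
beam 2: φ=0°, α=240°
  dir = (cos 240°, sin 240°) = (-0.5000, -0.8660); from cell (3,3)
  next x-line at t=1.1800, next y-line at t=0.5889; Δt_x=2.0000, Δt_y=1.1547
    y: enter (3,2) at t=0.5889
    x: enter (2,2) at t=1.1800
    y: enter (2,1) at t=1.7436
    y: enter (2,0) at t=2.8983 ← occupied
  → r_2 = 2.8983
beam 3: φ=90°, α=330°
  dir = (cos 330°, sin 330°) = (0.8660, -0.5000); from cell (3,3)
  next x-line at t=0.4734, next y-line at t=1.0200; Δt_x=1.1547, Δt_y=2.0000
    x: enter (4,3) at t=0.4734
    y: enter (4,2) at t=1.0200
    x: enter (5,2) at t=1.6281
    x: enter (6,2) at t=2.7828
    y: enter (6,1) at t=3.0200
    x: enter (7,1) at t=3.9375
    y: enter (7,0) at t=5.0200 ← occupied
  → r_3 = 5.0200

ranges = [2.9907, 2.8983, 5.0200]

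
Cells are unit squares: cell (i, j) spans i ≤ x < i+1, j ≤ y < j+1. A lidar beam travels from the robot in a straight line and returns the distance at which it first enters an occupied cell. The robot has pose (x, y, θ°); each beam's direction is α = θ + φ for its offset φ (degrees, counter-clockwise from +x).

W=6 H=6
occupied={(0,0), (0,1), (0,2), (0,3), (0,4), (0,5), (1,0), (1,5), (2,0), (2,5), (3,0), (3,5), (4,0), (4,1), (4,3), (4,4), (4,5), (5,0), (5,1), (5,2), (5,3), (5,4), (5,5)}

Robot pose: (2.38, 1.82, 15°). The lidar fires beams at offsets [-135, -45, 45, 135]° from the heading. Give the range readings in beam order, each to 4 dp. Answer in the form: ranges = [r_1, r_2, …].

beam 1: φ=-135°, α=240°
  d=(-0.5000,-0.8660)  start (2,1)  tX=0.7600 tY=0.9469  stride 1/|dx|=2.0000 1/|dy|=1.1547
    cross x-line → (1,1), t=0.7600
    cross y-line → (1,0), t=0.9469 (wall)
  → r_1 = 0.9469
beam 2: φ=-45°, α=330°
  d=(0.8660,-0.5000)  start (2,1)  tX=0.7159 tY=1.6400  stride 1/|dx|=1.1547 1/|dy|=2.0000
    cross x-line → (3,1), t=0.7159
    cross y-line → (3,0), t=1.6400 (wall)
  → r_2 = 1.6400
beam 3: φ=45°, α=60°
  d=(0.5000,0.8660)  start (2,1)  tX=1.2400 tY=0.2078  stride 1/|dx|=2.0000 1/|dy|=1.1547
    cross y-line → (2,2), t=0.2078
    cross x-line → (3,2), t=1.2400
    cross y-line → (3,3), t=1.3625
    cross y-line → (3,4), t=2.5172
    cross x-line → (4,4), t=3.2400 (wall)
  → r_3 = 3.2400
beam 4: φ=135°, α=150°
  d=(-0.8660,0.5000)  start (2,1)  tX=0.4388 tY=0.3600  stride 1/|dx|=1.1547 1/|dy|=2.0000
    cross y-line → (2,2), t=0.3600
    cross x-line → (1,2), t=0.4388
    cross x-line → (0,2), t=1.5935 (wall)
  → r_4 = 1.5935

ranges = [0.9469, 1.6400, 3.2400, 1.5935]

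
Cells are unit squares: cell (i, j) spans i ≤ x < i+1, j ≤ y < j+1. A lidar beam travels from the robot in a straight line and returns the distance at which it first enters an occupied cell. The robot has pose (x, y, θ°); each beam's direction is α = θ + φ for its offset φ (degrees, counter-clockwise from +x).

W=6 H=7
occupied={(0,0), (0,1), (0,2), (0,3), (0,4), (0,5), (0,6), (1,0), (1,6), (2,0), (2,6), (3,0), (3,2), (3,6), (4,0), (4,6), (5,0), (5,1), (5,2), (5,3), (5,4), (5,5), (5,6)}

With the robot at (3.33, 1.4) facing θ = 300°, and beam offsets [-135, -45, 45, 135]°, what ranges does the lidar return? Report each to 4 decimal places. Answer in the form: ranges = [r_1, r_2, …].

beam 1: φ=-135°, α=165°
  direction (-0.9659, 0.2588); cell (3,1); t to first gridline: x 0.3416, y 2.3182 (then +1.0353 / +3.8637)
    (2,1) via x @ 0.3416
    (1,1) via x @ 1.3769
    (1,2) via y @ 2.3182
    (0,2) via x @ 2.4122  # hit
  → r_1 = 2.4122
beam 2: φ=-45°, α=255°
  direction (-0.2588, -0.9659); cell (3,1); t to first gridline: x 1.2750, y 0.4141 (then +3.8637 / +1.0353)
    (3,0) via y @ 0.4141  # hit
  → r_2 = 0.4141
beam 3: φ=45°, α=345°
  direction (0.9659, -0.2588); cell (3,1); t to first gridline: x 0.6936, y 1.5455 (then +1.0353 / +3.8637)
    (4,1) via x @ 0.6936
    (4,0) via y @ 1.5455  # hit
  → r_3 = 1.5455
beam 4: φ=135°, α=75°
  direction (0.2588, 0.9659); cell (3,1); t to first gridline: x 2.5887, y 0.6212 (then +3.8637 / +1.0353)
    (3,2) via y @ 0.6212  # hit
  → r_4 = 0.6212

ranges = [2.4122, 0.4141, 1.5455, 0.6212]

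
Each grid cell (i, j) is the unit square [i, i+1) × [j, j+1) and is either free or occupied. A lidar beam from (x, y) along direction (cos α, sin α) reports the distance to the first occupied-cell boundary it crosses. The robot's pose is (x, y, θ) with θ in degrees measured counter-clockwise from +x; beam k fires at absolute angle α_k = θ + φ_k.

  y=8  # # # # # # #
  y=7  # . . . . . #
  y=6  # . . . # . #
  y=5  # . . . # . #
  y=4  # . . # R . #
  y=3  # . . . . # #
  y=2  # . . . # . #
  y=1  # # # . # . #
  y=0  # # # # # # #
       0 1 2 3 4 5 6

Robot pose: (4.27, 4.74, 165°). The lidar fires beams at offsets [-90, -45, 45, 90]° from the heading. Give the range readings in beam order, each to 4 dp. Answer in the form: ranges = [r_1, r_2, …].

ranges = [0.2692, 0.3002, 0.3118, 3.8719]

beam 1: φ=-90°, α=75°
  cosα=0.2588 sinα=0.9659 | (4,4) | tMaxX 2.8205 tMaxY 0.2692 | tΔX 3.8637 tΔY 1.0353
    t=0.2692 [y] (4,5) — stop
  → r_1 = 0.2692
beam 2: φ=-45°, α=120°
  cosα=-0.5000 sinα=0.8660 | (4,4) | tMaxX 0.5400 tMaxY 0.3002 | tΔX 2.0000 tΔY 1.1547
    t=0.3002 [y] (4,5) — stop
  → r_2 = 0.3002
beam 3: φ=45°, α=210°
  cosα=-0.8660 sinα=-0.5000 | (4,4) | tMaxX 0.3118 tMaxY 1.4800 | tΔX 1.1547 tΔY 2.0000
    t=0.3118 [x] (3,4) — stop
  → r_3 = 0.3118
beam 4: φ=90°, α=255°
  cosα=-0.2588 sinα=-0.9659 | (4,4) | tMaxX 1.0432 tMaxY 0.7661 | tΔX 3.8637 tΔY 1.0353
    t=0.7661 [y] (4,3)
    t=1.0432 [x] (3,3)
    t=1.8014 [y] (3,2)
    t=2.8367 [y] (3,1)
    t=3.8719 [y] (3,0) — stop
  → r_4 = 3.8719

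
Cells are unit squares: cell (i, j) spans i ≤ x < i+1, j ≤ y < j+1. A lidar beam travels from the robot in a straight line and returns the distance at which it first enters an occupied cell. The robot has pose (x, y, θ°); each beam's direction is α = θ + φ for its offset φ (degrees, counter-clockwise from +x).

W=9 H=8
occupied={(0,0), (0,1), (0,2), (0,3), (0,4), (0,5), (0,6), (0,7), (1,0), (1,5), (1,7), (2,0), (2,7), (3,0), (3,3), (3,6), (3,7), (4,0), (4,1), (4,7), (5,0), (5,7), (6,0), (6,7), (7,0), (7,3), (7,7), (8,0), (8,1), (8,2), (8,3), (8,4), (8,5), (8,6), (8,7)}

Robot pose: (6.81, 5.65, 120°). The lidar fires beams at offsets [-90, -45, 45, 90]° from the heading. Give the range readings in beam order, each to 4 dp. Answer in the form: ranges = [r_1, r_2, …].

beam 1: φ=-90°, α=30°
  dir = (cos 30°, sin 30°) = (0.8660, 0.5000); from cell (6,5)
  next x-line at t=0.2194, next y-line at t=0.7000; Δt_x=1.1547, Δt_y=2.0000
    x: enter (7,5) at t=0.2194
    y: enter (7,6) at t=0.7000
    x: enter (8,6) at t=1.3741 ← occupied
  → r_1 = 1.3741
beam 2: φ=-45°, α=75°
  dir = (cos 75°, sin 75°) = (0.2588, 0.9659); from cell (6,5)
  next x-line at t=0.7341, next y-line at t=0.3623; Δt_x=3.8637, Δt_y=1.0353
    y: enter (6,6) at t=0.3623
    x: enter (7,6) at t=0.7341
    y: enter (7,7) at t=1.3976 ← occupied
  → r_2 = 1.3976
beam 3: φ=45°, α=165°
  dir = (cos 165°, sin 165°) = (-0.9659, 0.2588); from cell (6,5)
  next x-line at t=0.8386, next y-line at t=1.3523; Δt_x=1.0353, Δt_y=3.8637
    x: enter (5,5) at t=0.8386
    y: enter (5,6) at t=1.3523
    x: enter (4,6) at t=1.8738
    x: enter (3,6) at t=2.9091 ← occupied
  → r_3 = 2.9091
beam 4: φ=90°, α=210°
  dir = (cos 210°, sin 210°) = (-0.8660, -0.5000); from cell (6,5)
  next x-line at t=0.9353, next y-line at t=1.3000; Δt_x=1.1547, Δt_y=2.0000
    x: enter (5,5) at t=0.9353
    y: enter (5,4) at t=1.3000
    x: enter (4,4) at t=2.0900
    x: enter (3,4) at t=3.2447
    y: enter (3,3) at t=3.3000 ← occupied
  → r_4 = 3.3000

ranges = [1.3741, 1.3976, 2.9091, 3.3000]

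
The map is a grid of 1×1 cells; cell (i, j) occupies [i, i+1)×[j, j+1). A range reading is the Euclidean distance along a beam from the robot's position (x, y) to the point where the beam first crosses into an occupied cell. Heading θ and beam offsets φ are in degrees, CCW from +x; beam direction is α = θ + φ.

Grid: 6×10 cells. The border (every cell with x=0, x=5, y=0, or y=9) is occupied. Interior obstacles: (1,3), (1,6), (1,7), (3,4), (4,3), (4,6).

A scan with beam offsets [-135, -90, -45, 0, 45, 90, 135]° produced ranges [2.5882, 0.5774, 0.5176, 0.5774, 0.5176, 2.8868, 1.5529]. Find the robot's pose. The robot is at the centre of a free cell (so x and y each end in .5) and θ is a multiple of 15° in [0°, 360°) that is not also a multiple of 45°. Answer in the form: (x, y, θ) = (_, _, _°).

(x, y, θ) = (3.5, 3.5, 60°)

The pose lattice has 26·16 = 416 candidates. Test each by forward raycasting.
  (2.5, 7.5, 255°): beam 1 = 1.7321 ≠ 2.5882 ✗
  (4.5, 5.5, 285°): beam 1 = 2.8868 ≠ 2.5882 ✗
  (3.5, 2.5, 210°): beam 1 = 1.5529 ≠ 2.5882 ✗
  …
  (3.5, 3.5, 60°): r_1=2.5882, r_2=0.5774, r_3=0.5176, r_4=0.5774, r_5=0.5176, r_6=2.8868, r_7=1.5529 — all match ✓
Only this pose fits every beam.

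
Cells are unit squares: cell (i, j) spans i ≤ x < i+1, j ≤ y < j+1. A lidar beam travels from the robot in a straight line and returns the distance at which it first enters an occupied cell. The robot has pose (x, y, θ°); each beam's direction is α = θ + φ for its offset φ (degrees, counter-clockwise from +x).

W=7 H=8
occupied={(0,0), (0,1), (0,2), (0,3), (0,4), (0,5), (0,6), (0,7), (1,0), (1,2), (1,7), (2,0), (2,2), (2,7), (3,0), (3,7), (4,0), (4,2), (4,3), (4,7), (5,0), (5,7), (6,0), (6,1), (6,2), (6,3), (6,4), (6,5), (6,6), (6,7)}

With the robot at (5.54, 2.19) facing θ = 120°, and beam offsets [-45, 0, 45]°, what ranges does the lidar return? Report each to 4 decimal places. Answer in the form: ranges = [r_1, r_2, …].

beam 1: φ=-45°, α=75°
  direction (0.2588, 0.9659); cell (5,2); t to first gridline: x 1.7773, y 0.8386 (then +3.8637 / +1.0353)
    (5,3) via y @ 0.8386
    (6,3) via x @ 1.7773  # hit
  → r_1 = 1.7773
beam 2: φ=0°, α=120°
  direction (-0.5000, 0.8660); cell (5,2); t to first gridline: x 1.0800, y 0.9353 (then +2.0000 / +1.1547)
    (5,3) via y @ 0.9353
    (4,3) via x @ 1.0800  # hit
  → r_2 = 1.0800
beam 3: φ=45°, α=165°
  direction (-0.9659, 0.2588); cell (5,2); t to first gridline: x 0.5590, y 3.1296 (then +1.0353 / +3.8637)
    (4,2) via x @ 0.5590  # hit
  → r_3 = 0.5590

ranges = [1.7773, 1.0800, 0.5590]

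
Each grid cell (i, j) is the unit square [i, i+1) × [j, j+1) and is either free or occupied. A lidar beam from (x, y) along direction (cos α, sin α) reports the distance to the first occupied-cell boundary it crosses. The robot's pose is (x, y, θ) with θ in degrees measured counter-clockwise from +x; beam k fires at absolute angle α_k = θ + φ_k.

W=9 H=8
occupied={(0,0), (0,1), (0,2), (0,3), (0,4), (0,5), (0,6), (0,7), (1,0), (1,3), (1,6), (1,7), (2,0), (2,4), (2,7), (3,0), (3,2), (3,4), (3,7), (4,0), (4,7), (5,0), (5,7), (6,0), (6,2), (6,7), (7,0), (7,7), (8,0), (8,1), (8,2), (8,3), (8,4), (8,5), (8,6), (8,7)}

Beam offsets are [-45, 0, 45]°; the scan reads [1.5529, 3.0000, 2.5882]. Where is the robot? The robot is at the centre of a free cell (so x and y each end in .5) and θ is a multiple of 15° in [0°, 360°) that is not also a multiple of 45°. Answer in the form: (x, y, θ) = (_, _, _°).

(x, y, θ) = (6.5, 5.5, 150°)

Candidates: 36 free-cell centres × 16 headings = 576 poses. Raycast each; keep the one whose scan matches to 4 dp.
  (1.5, 1.5, 330°): beam 1 = 0.5176 ≠ 1.5529 ✗
  (2.5, 3.5, 300°): beam 1 = 2.5882 ≠ 1.5529 ✗
  (1.5, 4.5, 195°): beam 1 = 0.5774 ≠ 1.5529 ✗
  (7.5, 1.5, 300°): beam 1 = 0.5176 ≠ 1.5529 ✗
  (7.5, 6.5, 60°): beam 1 = 0.5176 ≠ 1.5529 ✗
  …
  (6.5, 5.5, 150°): r_1=1.5529, r_2=3.0000, r_3=2.5882 — all match ✓
No second candidate reproduces the full scan.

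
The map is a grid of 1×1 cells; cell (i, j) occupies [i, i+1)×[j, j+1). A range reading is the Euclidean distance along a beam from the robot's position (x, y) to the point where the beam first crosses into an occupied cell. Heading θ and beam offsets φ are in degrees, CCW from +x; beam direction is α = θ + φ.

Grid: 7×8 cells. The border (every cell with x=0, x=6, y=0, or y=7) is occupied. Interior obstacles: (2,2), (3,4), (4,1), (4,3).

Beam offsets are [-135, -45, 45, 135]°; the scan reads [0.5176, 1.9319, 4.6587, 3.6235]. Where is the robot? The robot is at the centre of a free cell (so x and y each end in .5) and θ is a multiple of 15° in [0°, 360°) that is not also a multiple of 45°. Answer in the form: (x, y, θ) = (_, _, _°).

The pose lattice has 26·16 = 416 candidates. Test each by forward raycasting.
  (2.5, 4.5, 255°): beam 1 = 2.8868 ≠ 0.5176 ✗
  (1.5, 3.5, 15°): beam 1 = 1.0000 ≠ 0.5176 ✗
  (5.5, 3.5, 210°): beam 1 = 1.9319 ≠ 0.5176 ✗
  (5.5, 2.5, 105°): beam 1 = 0.5774 ≠ 0.5176 ✗
  …
  (1.5, 3.5, 300°): r_1=0.5176, r_2=1.9319, r_3=4.6587, r_4=3.6235 — all match ✓
Only this pose fits every beam.

(x, y, θ) = (1.5, 3.5, 300°)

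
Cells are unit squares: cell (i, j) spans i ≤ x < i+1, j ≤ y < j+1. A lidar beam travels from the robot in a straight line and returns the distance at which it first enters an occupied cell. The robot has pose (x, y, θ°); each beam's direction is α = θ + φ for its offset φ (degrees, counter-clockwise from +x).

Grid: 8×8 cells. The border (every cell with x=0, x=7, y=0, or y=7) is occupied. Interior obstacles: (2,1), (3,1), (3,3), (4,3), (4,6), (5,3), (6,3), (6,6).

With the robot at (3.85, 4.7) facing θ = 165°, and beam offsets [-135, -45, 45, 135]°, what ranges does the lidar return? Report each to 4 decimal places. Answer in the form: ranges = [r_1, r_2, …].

ranges = [2.6000, 2.6558, 3.2909, 0.8083]

beam 1: φ=-135°, α=30°
  d=(0.8660,0.5000)  start (3,4)  tX=0.1732 tY=0.6000  stride 1/|dx|=1.1547 1/|dy|=2.0000
    cross x-line → (4,4), t=0.1732
    cross y-line → (4,5), t=0.6000
    cross x-line → (5,5), t=1.3279
    cross x-line → (6,5), t=2.4826
    cross y-line → (6,6), t=2.6000 (wall)
  → r_1 = 2.6000
beam 2: φ=-45°, α=120°
  d=(-0.5000,0.8660)  start (3,4)  tX=1.7000 tY=0.3464  stride 1/|dx|=2.0000 1/|dy|=1.1547
    cross y-line → (3,5), t=0.3464
    cross y-line → (3,6), t=1.5011
    cross x-line → (2,6), t=1.7000
    cross y-line → (2,7), t=2.6558 (wall)
  → r_2 = 2.6558
beam 3: φ=45°, α=210°
  d=(-0.8660,-0.5000)  start (3,4)  tX=0.9815 tY=1.4000  stride 1/|dx|=1.1547 1/|dy|=2.0000
    cross x-line → (2,4), t=0.9815
    cross y-line → (2,3), t=1.4000
    cross x-line → (1,3), t=2.1362
    cross x-line → (0,3), t=3.2909 (wall)
  → r_3 = 3.2909
beam 4: φ=135°, α=300°
  d=(0.5000,-0.8660)  start (3,4)  tX=0.3000 tY=0.8083  stride 1/|dx|=2.0000 1/|dy|=1.1547
    cross x-line → (4,4), t=0.3000
    cross y-line → (4,3), t=0.8083 (wall)
  → r_4 = 0.8083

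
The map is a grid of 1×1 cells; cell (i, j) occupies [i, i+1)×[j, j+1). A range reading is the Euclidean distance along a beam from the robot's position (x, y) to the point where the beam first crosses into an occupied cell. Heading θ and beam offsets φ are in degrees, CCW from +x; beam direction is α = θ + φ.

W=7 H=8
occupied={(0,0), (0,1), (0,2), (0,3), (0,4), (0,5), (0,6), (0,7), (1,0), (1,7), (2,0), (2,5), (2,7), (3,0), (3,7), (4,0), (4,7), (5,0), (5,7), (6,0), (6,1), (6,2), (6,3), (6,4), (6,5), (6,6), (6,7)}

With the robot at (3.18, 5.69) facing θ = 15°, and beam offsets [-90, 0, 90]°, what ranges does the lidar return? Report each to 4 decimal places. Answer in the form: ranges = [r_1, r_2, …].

ranges = [4.8554, 2.9195, 1.3562]

beam 1: φ=-90°, α=285°
  dir = (cos 285°, sin 285°) = (0.2588, -0.9659); from cell (3,5)
  next x-line at t=3.1682, next y-line at t=0.7143; Δt_x=3.8637, Δt_y=1.0353
    y: enter (3,4) at t=0.7143
    y: enter (3,3) at t=1.7496
    y: enter (3,2) at t=2.7849
    x: enter (4,2) at t=3.1682
    y: enter (4,1) at t=3.8202
    y: enter (4,0) at t=4.8554 ← occupied
  → r_1 = 4.8554
beam 2: φ=0°, α=15°
  dir = (cos 15°, sin 15°) = (0.9659, 0.2588); from cell (3,5)
  next x-line at t=0.8489, next y-line at t=1.1977; Δt_x=1.0353, Δt_y=3.8637
    x: enter (4,5) at t=0.8489
    y: enter (4,6) at t=1.1977
    x: enter (5,6) at t=1.8842
    x: enter (6,6) at t=2.9195 ← occupied
  → r_2 = 2.9195
beam 3: φ=90°, α=105°
  dir = (cos 105°, sin 105°) = (-0.2588, 0.9659); from cell (3,5)
  next x-line at t=0.6955, next y-line at t=0.3209; Δt_x=3.8637, Δt_y=1.0353
    y: enter (3,6) at t=0.3209
    x: enter (2,6) at t=0.6955
    y: enter (2,7) at t=1.3562 ← occupied
  → r_3 = 1.3562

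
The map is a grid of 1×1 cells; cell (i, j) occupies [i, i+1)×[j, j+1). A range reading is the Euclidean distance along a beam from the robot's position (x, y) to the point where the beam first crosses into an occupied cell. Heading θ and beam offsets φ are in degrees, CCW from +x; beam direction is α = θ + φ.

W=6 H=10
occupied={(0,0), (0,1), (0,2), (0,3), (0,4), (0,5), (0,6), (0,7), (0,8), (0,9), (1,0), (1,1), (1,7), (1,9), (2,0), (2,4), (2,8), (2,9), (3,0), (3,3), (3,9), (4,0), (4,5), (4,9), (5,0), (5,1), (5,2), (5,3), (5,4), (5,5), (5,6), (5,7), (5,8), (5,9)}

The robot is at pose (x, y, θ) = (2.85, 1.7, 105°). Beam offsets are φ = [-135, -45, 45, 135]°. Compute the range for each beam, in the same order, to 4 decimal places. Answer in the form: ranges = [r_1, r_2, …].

ranges = [1.4000, 1.5011, 2.1362, 0.8083]

beam 1: φ=-135°, α=330°
  d=(0.8660,-0.5000)  start (2,1)  tX=0.1732 tY=1.4000  stride 1/|dx|=1.1547 1/|dy|=2.0000
    cross x-line → (3,1), t=0.1732
    cross x-line → (4,1), t=1.3279
    cross y-line → (4,0), t=1.4000 (wall)
  → r_1 = 1.4000
beam 2: φ=-45°, α=60°
  d=(0.5000,0.8660)  start (2,1)  tX=0.3000 tY=0.3464  stride 1/|dx|=2.0000 1/|dy|=1.1547
    cross x-line → (3,1), t=0.3000
    cross y-line → (3,2), t=0.3464
    cross y-line → (3,3), t=1.5011 (wall)
  → r_2 = 1.5011
beam 3: φ=45°, α=150°
  d=(-0.8660,0.5000)  start (2,1)  tX=0.9815 tY=0.6000  stride 1/|dx|=1.1547 1/|dy|=2.0000
    cross y-line → (2,2), t=0.6000
    cross x-line → (1,2), t=0.9815
    cross x-line → (0,2), t=2.1362 (wall)
  → r_3 = 2.1362
beam 4: φ=135°, α=240°
  d=(-0.5000,-0.8660)  start (2,1)  tX=1.7000 tY=0.8083  stride 1/|dx|=2.0000 1/|dy|=1.1547
    cross y-line → (2,0), t=0.8083 (wall)
  → r_4 = 0.8083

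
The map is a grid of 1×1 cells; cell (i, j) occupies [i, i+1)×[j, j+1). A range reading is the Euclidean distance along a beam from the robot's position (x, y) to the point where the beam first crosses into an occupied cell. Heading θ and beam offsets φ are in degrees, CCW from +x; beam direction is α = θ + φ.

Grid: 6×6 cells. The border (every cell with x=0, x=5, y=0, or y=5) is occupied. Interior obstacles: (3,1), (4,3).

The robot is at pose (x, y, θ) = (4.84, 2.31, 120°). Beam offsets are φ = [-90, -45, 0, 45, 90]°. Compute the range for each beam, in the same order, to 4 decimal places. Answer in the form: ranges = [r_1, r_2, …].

ranges = [0.1848, 0.6182, 0.7967, 3.9755, 0.9699]

beam 1: φ=-90°, α=30°
  cosα=0.8660 sinα=0.5000 | (4,2) | tMaxX 0.1848 tMaxY 1.3800 | tΔX 1.1547 tΔY 2.0000
    t=0.1848 [x] (5,2) — stop
  → r_1 = 0.1848
beam 2: φ=-45°, α=75°
  cosα=0.2588 sinα=0.9659 | (4,2) | tMaxX 0.6182 tMaxY 0.7143 | tΔX 3.8637 tΔY 1.0353
    t=0.6182 [x] (5,2) — stop
  → r_2 = 0.6182
beam 3: φ=0°, α=120°
  cosα=-0.5000 sinα=0.8660 | (4,2) | tMaxX 1.6800 tMaxY 0.7967 | tΔX 2.0000 tΔY 1.1547
    t=0.7967 [y] (4,3) — stop
  → r_3 = 0.7967
beam 4: φ=45°, α=165°
  cosα=-0.9659 sinα=0.2588 | (4,2) | tMaxX 0.8696 tMaxY 2.6660 | tΔX 1.0353 tΔY 3.8637
    t=0.8696 [x] (3,2)
    t=1.9049 [x] (2,2)
    t=2.6660 [y] (2,3)
    t=2.9402 [x] (1,3)
    t=3.9755 [x] (0,3) — stop
  → r_4 = 3.9755
beam 5: φ=90°, α=210°
  cosα=-0.8660 sinα=-0.5000 | (4,2) | tMaxX 0.9699 tMaxY 0.6200 | tΔX 1.1547 tΔY 2.0000
    t=0.6200 [y] (4,1)
    t=0.9699 [x] (3,1) — stop
  → r_5 = 0.9699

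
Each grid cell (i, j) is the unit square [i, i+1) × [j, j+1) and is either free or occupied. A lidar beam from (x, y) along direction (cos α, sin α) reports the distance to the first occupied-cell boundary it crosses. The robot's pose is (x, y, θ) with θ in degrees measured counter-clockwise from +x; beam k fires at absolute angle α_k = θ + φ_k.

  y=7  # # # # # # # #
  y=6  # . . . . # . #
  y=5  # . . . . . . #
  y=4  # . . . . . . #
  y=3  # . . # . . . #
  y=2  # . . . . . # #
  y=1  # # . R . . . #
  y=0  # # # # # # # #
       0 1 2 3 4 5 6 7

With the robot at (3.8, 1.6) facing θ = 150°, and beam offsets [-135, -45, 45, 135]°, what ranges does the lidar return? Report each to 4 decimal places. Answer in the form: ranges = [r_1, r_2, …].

beam 1: φ=-135°, α=15°
  direction (0.9659, 0.2588); cell (3,1); t to first gridline: x 0.2071, y 1.5455 (then +1.0353 / +3.8637)
    (4,1) via x @ 0.2071
    (5,1) via x @ 1.2423
    (5,2) via y @ 1.5455
    (6,2) via x @ 2.2776  # hit
  → r_1 = 2.2776
beam 2: φ=-45°, α=105°
  direction (-0.2588, 0.9659); cell (3,1); t to first gridline: x 3.0910, y 0.4141 (then +3.8637 / +1.0353)
    (3,2) via y @ 0.4141
    (3,3) via y @ 1.4494  # hit
  → r_2 = 1.4494
beam 3: φ=45°, α=195°
  direction (-0.9659, -0.2588); cell (3,1); t to first gridline: x 0.8282, y 2.3182 (then +1.0353 / +3.8637)
    (2,1) via x @ 0.8282
    (1,1) via x @ 1.8635  # hit
  → r_3 = 1.8635
beam 4: φ=135°, α=285°
  direction (0.2588, -0.9659); cell (3,1); t to first gridline: x 0.7727, y 0.6212 (then +3.8637 / +1.0353)
    (3,0) via y @ 0.6212  # hit
  → r_4 = 0.6212

ranges = [2.2776, 1.4494, 1.8635, 0.6212]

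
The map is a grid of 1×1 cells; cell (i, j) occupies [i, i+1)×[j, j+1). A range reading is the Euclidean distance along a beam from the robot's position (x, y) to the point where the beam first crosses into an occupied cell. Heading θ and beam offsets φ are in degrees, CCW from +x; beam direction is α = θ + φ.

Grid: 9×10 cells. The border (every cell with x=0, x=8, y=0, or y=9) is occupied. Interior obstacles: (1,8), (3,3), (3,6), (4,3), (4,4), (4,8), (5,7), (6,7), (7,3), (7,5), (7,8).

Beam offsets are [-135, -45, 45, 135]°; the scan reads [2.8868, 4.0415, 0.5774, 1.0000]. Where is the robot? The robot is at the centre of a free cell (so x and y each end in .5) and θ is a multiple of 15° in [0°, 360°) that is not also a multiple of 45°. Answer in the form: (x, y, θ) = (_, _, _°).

(x, y, θ) = (1.5, 5.5, 105°)

The pose lattice has 45·16 = 720 candidates. Test each by forward raycasting.
  (7.5, 2.5, 285°): beam 2 = 1.7321 ≠ 4.0415 ✗
  (6.5, 3.5, 75°): beam 2 = 0.5774 ≠ 4.0415 ✗
  (4.5, 2.5, 60°): beam 1 = 1.5529 ≠ 2.8868 ✗
  (4.5, 1.5, 330°): beam 1 = 1.9319 ≠ 2.8868 ✗
  (5.5, 6.5, 105°): beam 1 = 1.7321 ≠ 2.8868 ✗
  …
  (1.5, 5.5, 105°): r_1=2.8868, r_2=4.0415, r_3=0.5774, r_4=1.0000 — all match ✓
Unique over the lattice → pose = (1.5, 5.5, 105°).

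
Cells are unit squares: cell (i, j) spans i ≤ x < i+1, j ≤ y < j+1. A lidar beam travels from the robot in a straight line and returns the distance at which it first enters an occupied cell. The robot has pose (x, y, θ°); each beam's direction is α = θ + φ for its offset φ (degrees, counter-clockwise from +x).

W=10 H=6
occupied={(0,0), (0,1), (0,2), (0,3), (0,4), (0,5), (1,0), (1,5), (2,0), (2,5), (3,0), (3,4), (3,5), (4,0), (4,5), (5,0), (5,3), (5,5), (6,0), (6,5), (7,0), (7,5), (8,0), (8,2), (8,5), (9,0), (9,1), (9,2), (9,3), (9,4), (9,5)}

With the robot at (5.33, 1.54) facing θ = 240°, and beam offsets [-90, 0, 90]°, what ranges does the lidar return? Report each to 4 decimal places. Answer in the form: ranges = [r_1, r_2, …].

beam 1: φ=-90°, α=150°
  direction (-0.8660, 0.5000); cell (5,1); t to first gridline: x 0.3811, y 0.9200 (then +1.1547 / +2.0000)
    (4,1) via x @ 0.3811
    (4,2) via y @ 0.9200
    (3,2) via x @ 1.5358
    (2,2) via x @ 2.6905
    (2,3) via y @ 2.9200
    (1,3) via x @ 3.8452
    (1,4) via y @ 4.9200
    (0,4) via x @ 4.9999  # hit
  → r_1 = 4.9999
beam 2: φ=0°, α=240°
  direction (-0.5000, -0.8660); cell (5,1); t to first gridline: x 0.6600, y 0.6235 (then +2.0000 / +1.1547)
    (5,0) via y @ 0.6235  # hit
  → r_2 = 0.6235
beam 3: φ=90°, α=330°
  direction (0.8660, -0.5000); cell (5,1); t to first gridline: x 0.7736, y 1.0800 (then +1.1547 / +2.0000)
    (6,1) via x @ 0.7736
    (6,0) via y @ 1.0800  # hit
  → r_3 = 1.0800

ranges = [4.9999, 0.6235, 1.0800]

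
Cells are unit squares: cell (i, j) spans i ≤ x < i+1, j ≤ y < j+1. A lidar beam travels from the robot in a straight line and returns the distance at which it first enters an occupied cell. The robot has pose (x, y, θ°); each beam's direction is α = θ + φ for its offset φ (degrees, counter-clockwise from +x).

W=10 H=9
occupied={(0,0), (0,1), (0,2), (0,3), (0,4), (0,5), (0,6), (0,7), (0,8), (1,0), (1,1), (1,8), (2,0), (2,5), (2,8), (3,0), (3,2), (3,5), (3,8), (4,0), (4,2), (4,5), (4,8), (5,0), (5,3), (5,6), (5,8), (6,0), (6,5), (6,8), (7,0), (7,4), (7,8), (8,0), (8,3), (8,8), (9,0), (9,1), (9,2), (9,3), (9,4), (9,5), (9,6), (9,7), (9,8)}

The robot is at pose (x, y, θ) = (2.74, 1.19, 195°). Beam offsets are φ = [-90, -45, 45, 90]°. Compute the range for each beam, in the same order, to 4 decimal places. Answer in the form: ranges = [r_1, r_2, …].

ranges = [6.7228, 0.8545, 0.2194, 0.1967]

beam 1: φ=-90°, α=105°
  dir = (cos 105°, sin 105°) = (-0.2588, 0.9659); from cell (2,1)
  next x-line at t=2.8591, next y-line at t=0.8386; Δt_x=3.8637, Δt_y=1.0353
    y: enter (2,2) at t=0.8386
    y: enter (2,3) at t=1.8738
    x: enter (1,3) at t=2.8591
    y: enter (1,4) at t=2.9091
    y: enter (1,5) at t=3.9444
    y: enter (1,6) at t=4.9797
    y: enter (1,7) at t=6.0150
    x: enter (0,7) at t=6.7228 ← occupied
  → r_1 = 6.7228
beam 2: φ=-45°, α=150°
  dir = (cos 150°, sin 150°) = (-0.8660, 0.5000); from cell (2,1)
  next x-line at t=0.8545, next y-line at t=1.6200; Δt_x=1.1547, Δt_y=2.0000
    x: enter (1,1) at t=0.8545 ← occupied
  → r_2 = 0.8545
beam 3: φ=45°, α=240°
  dir = (cos 240°, sin 240°) = (-0.5000, -0.8660); from cell (2,1)
  next x-line at t=1.4800, next y-line at t=0.2194; Δt_x=2.0000, Δt_y=1.1547
    y: enter (2,0) at t=0.2194 ← occupied
  → r_3 = 0.2194
beam 4: φ=90°, α=285°
  dir = (cos 285°, sin 285°) = (0.2588, -0.9659); from cell (2,1)
  next x-line at t=1.0046, next y-line at t=0.1967; Δt_x=3.8637, Δt_y=1.0353
    y: enter (2,0) at t=0.1967 ← occupied
  → r_4 = 0.1967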